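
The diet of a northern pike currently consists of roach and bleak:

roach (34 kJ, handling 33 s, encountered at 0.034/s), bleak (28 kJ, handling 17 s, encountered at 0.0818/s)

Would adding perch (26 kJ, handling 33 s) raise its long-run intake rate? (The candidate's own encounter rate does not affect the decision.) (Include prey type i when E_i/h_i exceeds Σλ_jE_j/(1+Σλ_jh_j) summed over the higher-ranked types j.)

No

On roach and bleak alone, R = ΣλE/(1+Σλh) = 3.446/3.513 = 0.9812 kJ/s.
Profitability of perch: 26/33 = 0.7879 kJ/s.
0.7879 < 0.9812, so adding perch would lower the average — exclude it.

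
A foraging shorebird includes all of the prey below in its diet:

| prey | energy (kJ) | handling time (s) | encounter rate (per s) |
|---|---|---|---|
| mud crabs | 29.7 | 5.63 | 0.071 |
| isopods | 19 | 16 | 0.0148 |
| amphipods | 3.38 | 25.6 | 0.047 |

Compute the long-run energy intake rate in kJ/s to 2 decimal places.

R = (0.071×29.7 + 0.0148×19 + 0.047×3.38) / (1 + 0.071×5.63 + 0.0148×16 + 0.047×25.6) = 2.549/2.84 = 0.8975 kJ/s.

0.90 kJ/s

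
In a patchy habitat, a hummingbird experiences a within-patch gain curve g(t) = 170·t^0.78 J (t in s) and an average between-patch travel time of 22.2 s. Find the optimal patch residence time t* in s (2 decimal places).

By the marginal value theorem, leave when the instantaneous gain rate g'(t) equals the habitat-wide average g(t)/(T + t).
g'(t) = 0.78·170·t^-0.22. Setting 0.78·170·t^-0.22 = 170·t^0.78/(22.2+t) gives 0.78(22.2+t) = t, so 0.22·t = 0.78×22.2.
t* = 0.78×22.2/0.22 = 78.71 s.

78.71 s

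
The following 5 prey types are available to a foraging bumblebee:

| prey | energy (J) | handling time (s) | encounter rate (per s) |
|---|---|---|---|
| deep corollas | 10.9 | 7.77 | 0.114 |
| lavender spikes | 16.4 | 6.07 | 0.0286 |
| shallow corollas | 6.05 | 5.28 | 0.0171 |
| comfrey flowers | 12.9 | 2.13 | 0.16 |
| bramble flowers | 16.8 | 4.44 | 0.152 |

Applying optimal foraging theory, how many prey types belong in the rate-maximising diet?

3

E/h in descending order: comfrey flowers 6.06, bramble flowers 3.78, lavender spikes 2.7, deep corollas 1.4, shallow corollas 1.15 J/s. The optimal diet is the largest prefix of this list for which every included type satisfies E_i/h_i > R on the types above it.
Rate on top 1: 1.539. bramble flowers: 3.78 > 1.539 → include.
Rate on top 2: 2.291. lavender spikes: 2.7 > 2.291 → include.
Rate on top 3: 2.323. deep corollas: 1.4 < 2.323 → exclude; stop.
Optimal diet: comfrey flowers, bramble flowers, lavender spikes — 3 of 5 types.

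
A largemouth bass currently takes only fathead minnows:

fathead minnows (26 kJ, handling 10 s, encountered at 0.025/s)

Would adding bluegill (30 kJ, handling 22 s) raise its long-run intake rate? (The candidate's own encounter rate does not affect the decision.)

Yes

On fathead minnows alone, R = ΣλE/(1+Σλh) = 0.65/1.25 = 0.52 kJ/s.
bluegill: E/h = 30/22 = 1.364 kJ/s.
1.364 > 0.52, so adding bluegill raises the average — include it.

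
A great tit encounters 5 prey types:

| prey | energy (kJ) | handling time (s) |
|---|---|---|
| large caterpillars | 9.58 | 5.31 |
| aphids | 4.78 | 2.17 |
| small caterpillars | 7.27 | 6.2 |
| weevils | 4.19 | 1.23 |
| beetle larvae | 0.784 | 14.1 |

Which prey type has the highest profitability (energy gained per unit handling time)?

In descending order of E/h:
weevils: 4.19/1.23 = 3.41 kJ/s
aphids: 4.78/2.17 = 2.2 kJ/s
large caterpillars: 9.58/5.31 = 1.8 kJ/s
small caterpillars: 7.27/6.2 = 1.17 kJ/s
beetle larvae: 0.784/14.1 = 0.0556 kJ/s

weevils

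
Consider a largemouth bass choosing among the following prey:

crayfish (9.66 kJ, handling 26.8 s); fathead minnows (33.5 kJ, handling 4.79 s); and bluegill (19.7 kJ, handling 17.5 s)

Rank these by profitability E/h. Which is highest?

fathead minnows

In descending order of E/h:
fathead minnows: 33.5/4.79 = 6.99 kJ/s
bluegill: 19.7/17.5 = 1.13 kJ/s
crayfish: 9.66/26.8 = 0.36 kJ/s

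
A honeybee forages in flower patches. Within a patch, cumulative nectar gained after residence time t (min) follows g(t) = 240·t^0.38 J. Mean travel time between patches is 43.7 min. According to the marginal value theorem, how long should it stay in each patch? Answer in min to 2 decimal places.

By the marginal value theorem, leave when the instantaneous gain rate g'(t) equals the habitat-wide average g(t)/(T + t).
g'(t) = 0.38·240·t^-0.62. Setting 0.38·240·t^-0.62 = 240·t^0.38/(43.7+t) gives 0.38(43.7+t) = t, so 0.62·t = 0.38×43.7.
t* = 0.38×43.7/0.62 = 26.78 min.

26.78 min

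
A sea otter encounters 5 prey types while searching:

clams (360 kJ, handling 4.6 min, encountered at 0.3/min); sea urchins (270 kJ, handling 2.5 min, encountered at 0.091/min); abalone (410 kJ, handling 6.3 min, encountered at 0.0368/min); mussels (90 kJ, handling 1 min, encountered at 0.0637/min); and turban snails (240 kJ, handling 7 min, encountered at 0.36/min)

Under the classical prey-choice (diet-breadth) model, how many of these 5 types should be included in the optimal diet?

4

Rank by E/h (kJ/min): sea urchins 108, mussels 90, clams 78.3, abalone 65.1, turban snails 34.3. Include each in turn until the next type's E/h falls below the running intake rate.
Rate on top 1: 20.02. mussels: 90 > 20.02 → include.
Rate on top 2: 23.47. clams: 78.3 > 23.47 → include.
Rate on top 3: 51.78. abalone: 65.1 > 51.78 → include.
Rate on top 4: 52.84. turban snails: 34.3 < 52.84 → exclude; stop.
Optimal diet: sea urchins, mussels, clams, abalone — 4 of 5 types.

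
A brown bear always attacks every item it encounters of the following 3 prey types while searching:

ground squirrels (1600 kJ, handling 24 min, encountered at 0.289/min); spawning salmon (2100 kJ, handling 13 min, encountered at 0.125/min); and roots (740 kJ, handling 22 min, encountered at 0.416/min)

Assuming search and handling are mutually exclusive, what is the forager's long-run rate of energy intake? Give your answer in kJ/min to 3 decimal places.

R = Σλ_iE_i / (1 + Σλ_ih_i)
Numerator: 0.289×1600 + 0.125×2100 + 0.416×740 = 1033
Denominator: 1 + 0.289×24 + 0.125×13 + 0.416×22 = 18.71
R = 1033/18.71 = 55.19 kJ/min

55.188 kJ/min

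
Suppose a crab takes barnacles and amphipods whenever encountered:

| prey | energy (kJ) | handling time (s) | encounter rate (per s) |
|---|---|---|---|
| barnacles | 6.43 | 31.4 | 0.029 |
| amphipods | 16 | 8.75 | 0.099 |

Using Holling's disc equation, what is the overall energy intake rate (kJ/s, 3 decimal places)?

R = (0.029×6.43 + 0.099×16) / (1 + 0.029×31.4 + 0.099×8.75) = 1.77/2.777 = 0.6376 kJ/s.

0.638 kJ/s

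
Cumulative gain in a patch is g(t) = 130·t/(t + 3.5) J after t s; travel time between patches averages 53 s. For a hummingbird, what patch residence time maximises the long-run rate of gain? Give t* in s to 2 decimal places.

Maximise g(t)/(T+t): set derivative to zero → g'(t)(T+t) = g(t).
g'(t) = 130·3.5/(t + 3.5)². Setting 130·3.5/(t+3.5)² = 130t/[(t+3.5)(53+t)] gives 3.5(53+t) = t(t+3.5), so t² = 3.5×53 = 185.5.
t* = √185.5 = 13.62 s.

13.62 s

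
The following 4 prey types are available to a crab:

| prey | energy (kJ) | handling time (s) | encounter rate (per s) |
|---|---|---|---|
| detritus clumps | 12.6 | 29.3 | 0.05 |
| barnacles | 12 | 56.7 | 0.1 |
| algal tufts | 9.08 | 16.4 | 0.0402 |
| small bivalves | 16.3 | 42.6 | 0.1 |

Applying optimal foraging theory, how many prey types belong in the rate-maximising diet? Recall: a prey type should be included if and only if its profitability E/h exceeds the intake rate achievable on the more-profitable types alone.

E/h in descending order: algal tufts 0.554, detritus clumps 0.43, small bivalves 0.383, barnacles 0.212 kJ/s. The optimal diet is the largest prefix of this list for which every included type satisfies E_i/h_i > R on the types above it.
Rate on top 1: 0.22. detritus clumps: 0.43 > 0.22 → include.
Rate on top 2: 0.3185. small bivalves: 0.383 > 0.3185 → include.
Rate on top 3: 0.3555. barnacles: 0.212 < 0.3555 → exclude; stop.
Optimal diet: algal tufts, detritus clumps, small bivalves — 3 of 4 types.

3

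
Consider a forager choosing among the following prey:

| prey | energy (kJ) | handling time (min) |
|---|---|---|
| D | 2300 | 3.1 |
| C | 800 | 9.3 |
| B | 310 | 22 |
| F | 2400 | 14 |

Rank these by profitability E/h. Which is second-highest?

F

In descending order of E/h:
D: 2300/3.1 = 742 kJ/min
F: 2400/14 = 171 kJ/min
C: 800/9.3 = 86 kJ/min
B: 310/22 = 14.1 kJ/min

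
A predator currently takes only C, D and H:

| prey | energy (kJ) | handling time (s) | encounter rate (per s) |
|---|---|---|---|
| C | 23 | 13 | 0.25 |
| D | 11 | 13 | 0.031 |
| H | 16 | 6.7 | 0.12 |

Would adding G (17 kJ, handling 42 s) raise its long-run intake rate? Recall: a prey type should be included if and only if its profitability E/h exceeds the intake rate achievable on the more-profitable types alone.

Current rate: (0.25×23 + 0.031×11 + 0.12×16)/(1 + 0.25×13 + 0.031×13 + 0.12×6.7) = 1.468 kJ/s.
G: E/h = 17/42 = 0.4048 kJ/s.
Since 0.4048 < R, time spent handling G is better spent searching.

No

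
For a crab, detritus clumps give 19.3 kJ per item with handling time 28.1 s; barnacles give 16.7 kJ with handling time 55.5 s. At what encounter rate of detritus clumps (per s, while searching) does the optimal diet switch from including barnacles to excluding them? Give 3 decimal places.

At the threshold, the rate on detritus clumps alone equals the profitability of barnacles: λ·19.3/(1 + λ·28.1) = 16.7/55.5 = 0.3009.
Rearranging, λ(19.3 − 0.3009×28.1) = 0.3009, so λ = 0.3009/10.84 = 0.02775 per s.

0.028 per s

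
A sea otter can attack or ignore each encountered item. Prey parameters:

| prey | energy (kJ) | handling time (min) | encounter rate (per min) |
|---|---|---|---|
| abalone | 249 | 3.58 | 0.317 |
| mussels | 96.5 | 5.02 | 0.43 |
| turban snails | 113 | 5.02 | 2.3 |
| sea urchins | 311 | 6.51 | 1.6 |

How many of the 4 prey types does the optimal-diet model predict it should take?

2

Rank by E/h (kJ/min): abalone 69.6, sea urchins 47.8, turban snails 22.5, mussels 19.2. Include each in turn until the next type's E/h falls below the running intake rate.
Rate on top 1: 36.97. sea urchins: 47.8 > 36.97 → include.
Rate on top 2: 45.94. turban snails: 22.5 < 45.94 → exclude; stop.
Optimal diet: abalone, sea urchins — 2 of 4 types.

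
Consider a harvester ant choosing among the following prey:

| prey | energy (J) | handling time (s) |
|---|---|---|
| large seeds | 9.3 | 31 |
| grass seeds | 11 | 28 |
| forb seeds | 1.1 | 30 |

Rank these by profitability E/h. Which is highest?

grass seeds

Profitability E/h (J/s): large seeds = 9.3/31 = 0.3, grass seeds = 11/28 = 0.393, forb seeds = 1.1/30 = 0.0367.
Ranked: grass seeds > large seeds > forb seeds.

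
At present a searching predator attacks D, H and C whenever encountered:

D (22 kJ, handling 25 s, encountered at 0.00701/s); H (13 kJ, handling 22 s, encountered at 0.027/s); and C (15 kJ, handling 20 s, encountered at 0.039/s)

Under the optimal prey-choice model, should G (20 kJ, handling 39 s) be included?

Yes

Intake rate on the current diet: R = (0.00701×22 + 0.027×13 + 0.039×15) / (1 + 0.00701×25 + 0.027×22 + 0.039×20) = 1.09/2.549 = 0.4277 kJ/s.
Profitability of G: 20/39 = 0.5128 kJ/s.
0.5128 > 0.4277, so adding G raises the average — include it.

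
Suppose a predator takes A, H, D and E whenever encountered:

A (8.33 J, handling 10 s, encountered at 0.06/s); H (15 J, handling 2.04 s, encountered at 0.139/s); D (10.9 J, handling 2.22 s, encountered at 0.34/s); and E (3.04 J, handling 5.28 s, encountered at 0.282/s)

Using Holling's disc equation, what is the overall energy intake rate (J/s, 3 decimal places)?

Energy encountered per unit search time: 0.06×8.33 + 0.139×15 + 0.34×10.9 + 0.282×3.04 = 7.148 J/s.
Handling time per unit search time: 0.06×10 + 0.139×2.04 + 0.34×2.22 + 0.282×5.28 = 3.127.
Rate = 7.148/(1 + 3.127) = 1.732 J/s.

1.732 J/s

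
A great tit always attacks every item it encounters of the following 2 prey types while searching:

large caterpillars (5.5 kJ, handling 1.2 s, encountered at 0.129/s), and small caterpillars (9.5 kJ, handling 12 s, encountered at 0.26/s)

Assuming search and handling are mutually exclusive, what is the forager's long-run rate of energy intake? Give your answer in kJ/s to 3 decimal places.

R = (0.129×5.5 + 0.26×9.5) / (1 + 0.129×1.2 + 0.26×12) = 3.179/4.275 = 0.7438 kJ/s.

0.744 kJ/s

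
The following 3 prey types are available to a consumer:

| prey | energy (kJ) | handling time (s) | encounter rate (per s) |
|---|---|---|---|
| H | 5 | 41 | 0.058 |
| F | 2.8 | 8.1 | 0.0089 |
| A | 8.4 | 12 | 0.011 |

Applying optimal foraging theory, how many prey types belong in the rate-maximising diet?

Rank by E/h (kJ/s): A 0.7, F 0.346, H 0.122. Include each in turn until the next type's E/h falls below the running intake rate.
Rate on top 1: 0.08163. F: 0.346 > 0.08163 → include.
Rate on top 2: 0.09743. H: 0.122 > 0.09743 → include.
Optimal diet: A, F, H — 3 of 3 types.

3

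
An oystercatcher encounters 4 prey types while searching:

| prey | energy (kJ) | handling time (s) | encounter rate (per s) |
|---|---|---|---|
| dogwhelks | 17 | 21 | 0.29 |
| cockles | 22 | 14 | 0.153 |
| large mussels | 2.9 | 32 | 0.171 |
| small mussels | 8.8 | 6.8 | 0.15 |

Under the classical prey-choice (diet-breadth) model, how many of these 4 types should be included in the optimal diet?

2

Rank by E/h (kJ/s): cockles 1.57, small mussels 1.29, dogwhelks 0.81, large mussels 0.0906. Include each in turn until the next type's E/h falls below the running intake rate.
Rate on top 1: 1.071. small mussels: 1.29 > 1.071 → include.
Rate on top 2: 1.126. dogwhelks: 0.81 < 1.126 → exclude; stop.
Optimal diet: cockles, small mussels — 2 of 4 types.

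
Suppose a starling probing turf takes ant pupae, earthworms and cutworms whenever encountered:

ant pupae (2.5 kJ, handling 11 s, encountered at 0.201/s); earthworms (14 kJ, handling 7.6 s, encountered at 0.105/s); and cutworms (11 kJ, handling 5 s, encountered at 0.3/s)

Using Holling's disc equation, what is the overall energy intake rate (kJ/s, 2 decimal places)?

Energy encountered per unit search time: 0.201×2.5 + 0.105×14 + 0.3×11 = 5.272 kJ/s.
Handling time per unit search time: 0.201×11 + 0.105×7.6 + 0.3×5 = 4.509.
Rate = 5.272/(1 + 4.509) = 0.9571 kJ/s.

0.96 kJ/s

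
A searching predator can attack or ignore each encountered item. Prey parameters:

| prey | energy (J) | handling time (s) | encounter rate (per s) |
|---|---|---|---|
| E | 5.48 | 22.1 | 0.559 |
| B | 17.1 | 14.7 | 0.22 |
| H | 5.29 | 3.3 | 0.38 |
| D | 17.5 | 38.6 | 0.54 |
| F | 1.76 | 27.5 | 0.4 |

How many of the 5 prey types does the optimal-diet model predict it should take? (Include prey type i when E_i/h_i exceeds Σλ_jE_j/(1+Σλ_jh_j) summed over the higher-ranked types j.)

E/h in descending order: H 1.6, B 1.16, D 0.453, E 0.248, F 0.064 J/s. The optimal diet is the largest prefix of this list for which every included type satisfies E_i/h_i > R on the types above it.
Rate on top 1: 0.8918. B: 1.16 > 0.8918 → include.
Rate on top 2: 1.052. D: 0.453 < 1.052 → exclude; stop.
Optimal diet: H, B — 2 of 5 types.

2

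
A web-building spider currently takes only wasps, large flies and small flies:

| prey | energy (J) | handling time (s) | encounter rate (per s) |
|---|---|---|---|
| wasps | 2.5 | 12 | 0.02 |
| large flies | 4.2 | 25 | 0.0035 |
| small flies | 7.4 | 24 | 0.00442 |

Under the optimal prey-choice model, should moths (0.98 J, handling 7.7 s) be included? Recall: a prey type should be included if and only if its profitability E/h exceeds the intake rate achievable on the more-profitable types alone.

Yes

Intake rate on the current diet: R = (0.02×2.5 + 0.0035×4.2 + 0.00442×7.4) / (1 + 0.02×12 + 0.0035×25 + 0.00442×24) = 0.09741/1.434 = 0.06795 J/s.
moths: E/h = 0.98/7.7 = 0.1273 J/s.
0.1273 > 0.06795, so adding moths raises the average — include it.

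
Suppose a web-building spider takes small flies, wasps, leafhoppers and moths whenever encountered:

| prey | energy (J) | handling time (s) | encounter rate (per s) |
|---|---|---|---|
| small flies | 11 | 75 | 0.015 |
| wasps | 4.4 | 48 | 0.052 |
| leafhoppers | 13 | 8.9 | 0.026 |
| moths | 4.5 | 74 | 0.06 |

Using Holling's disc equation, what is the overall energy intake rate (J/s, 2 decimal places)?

R = Σλ_iE_i / (1 + Σλ_ih_i)
Numerator: 0.015×11 + 0.052×4.4 + 0.026×13 + 0.06×4.5 = 1.002
Denominator: 1 + 0.015×75 + 0.052×48 + 0.026×8.9 + 0.06×74 = 9.292
R = 1.002/9.292 = 0.1078 J/s

0.11 J/s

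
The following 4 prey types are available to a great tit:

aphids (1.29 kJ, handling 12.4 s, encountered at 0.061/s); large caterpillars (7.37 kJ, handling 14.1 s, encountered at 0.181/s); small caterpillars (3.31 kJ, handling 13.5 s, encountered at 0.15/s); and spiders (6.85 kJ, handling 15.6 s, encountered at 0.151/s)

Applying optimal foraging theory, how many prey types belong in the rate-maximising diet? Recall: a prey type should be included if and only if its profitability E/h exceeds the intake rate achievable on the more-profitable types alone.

E/h in descending order: large caterpillars 0.523, spiders 0.439, small caterpillars 0.245, aphids 0.104 kJ/s. The optimal diet is the largest prefix of this list for which every included type satisfies E_i/h_i > R on the types above it.
Rate on top 1: 0.3755. spiders: 0.439 > 0.3755 → include.
Rate on top 2: 0.4009. small caterpillars: 0.245 < 0.4009 → exclude; stop.
Optimal diet: large caterpillars, spiders — 2 of 4 types.

2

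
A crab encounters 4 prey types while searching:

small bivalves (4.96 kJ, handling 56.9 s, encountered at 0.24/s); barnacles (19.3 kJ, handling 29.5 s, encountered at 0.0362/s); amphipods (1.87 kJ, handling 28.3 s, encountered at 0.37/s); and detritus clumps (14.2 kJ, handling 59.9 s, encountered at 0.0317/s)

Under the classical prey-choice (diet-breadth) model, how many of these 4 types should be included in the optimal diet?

1

E/h in descending order: barnacles 0.654, detritus clumps 0.237, small bivalves 0.0872, amphipods 0.0661 kJ/s. The optimal diet is the largest prefix of this list for which every included type satisfies E_i/h_i > R on the types above it.
Rate on top 1: 0.3379. detritus clumps: 0.237 < 0.3379 → exclude; stop.
Optimal diet: barnacles — 1 of 4 types.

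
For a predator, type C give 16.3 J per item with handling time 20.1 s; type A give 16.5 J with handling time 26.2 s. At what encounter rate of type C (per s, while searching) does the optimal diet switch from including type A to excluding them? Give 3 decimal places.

0.173 per s

Drop type A once their profitability E₂/h₂ falls below the rate achievable on type C alone: E₂/h₂ = λE₁/(1 + λh₁).
Solve for λ: λE₁h₂ = E₂(1 + λh₁) → λ(E₁h₂ − E₂h₁) = E₂ → λ = E₂/(E₁h₂ − E₂h₁).
λ = 16.5/(16.3×26.2 − 16.5×20.1) = 16.5/95.41 = 0.1729 per s.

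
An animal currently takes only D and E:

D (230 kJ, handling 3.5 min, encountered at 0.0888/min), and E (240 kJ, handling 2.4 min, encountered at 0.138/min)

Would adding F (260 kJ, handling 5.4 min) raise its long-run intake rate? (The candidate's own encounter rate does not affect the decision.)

Yes

Intake rate on the current diet: R = (0.0888×230 + 0.138×240) / (1 + 0.0888×3.5 + 0.138×2.4) = 53.54/1.642 = 32.61 kJ/min.
Profitability of F: 260/5.4 = 48.15 kJ/min.
Since 48.15 > R, including F increases the long-run rate.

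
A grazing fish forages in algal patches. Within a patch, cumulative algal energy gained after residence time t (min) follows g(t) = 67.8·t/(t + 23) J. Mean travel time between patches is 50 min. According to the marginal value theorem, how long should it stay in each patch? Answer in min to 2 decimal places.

By the marginal value theorem, leave when the instantaneous gain rate g'(t) equals the habitat-wide average g(t)/(T + t).
g'(t) = 67.8·23/(t + 23)². Setting 67.8·23/(t+23)² = 67.8t/[(t+23)(50+t)] gives 23(50+t) = t(t+23), so t² = 23×50 = 1150.
t* = √1150 = 33.91 min.

33.91 min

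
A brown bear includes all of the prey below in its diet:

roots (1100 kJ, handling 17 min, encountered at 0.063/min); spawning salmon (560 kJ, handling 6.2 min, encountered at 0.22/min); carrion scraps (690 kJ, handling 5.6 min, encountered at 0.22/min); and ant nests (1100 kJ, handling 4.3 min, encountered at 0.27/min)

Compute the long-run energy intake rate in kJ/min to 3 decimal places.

110.038 kJ/min

R = (0.063×1100 + 0.22×560 + 0.22×690 + 0.27×1100) / (1 + 0.063×17 + 0.22×6.2 + 0.22×5.6 + 0.27×4.3) = 641.3/5.828 = 110 kJ/min.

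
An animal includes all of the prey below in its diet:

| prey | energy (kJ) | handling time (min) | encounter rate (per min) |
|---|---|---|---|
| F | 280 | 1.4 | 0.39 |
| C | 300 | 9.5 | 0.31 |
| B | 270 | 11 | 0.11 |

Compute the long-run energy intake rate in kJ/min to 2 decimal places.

40.68 kJ/min

R = Σλ_iE_i / (1 + Σλ_ih_i)
Numerator: 0.39×280 + 0.31×300 + 0.11×270 = 231.9
Denominator: 1 + 0.39×1.4 + 0.31×9.5 + 0.11×11 = 5.701
R = 231.9/5.701 = 40.68 kJ/min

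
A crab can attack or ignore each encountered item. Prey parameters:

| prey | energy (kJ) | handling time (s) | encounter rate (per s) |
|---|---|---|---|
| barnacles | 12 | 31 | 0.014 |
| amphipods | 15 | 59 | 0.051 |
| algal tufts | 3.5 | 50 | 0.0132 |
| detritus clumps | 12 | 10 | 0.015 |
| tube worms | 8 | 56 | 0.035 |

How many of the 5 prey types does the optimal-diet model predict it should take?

3

Profitabilities (E/h, kJ/s): detritus clumps 1.2, barnacles 0.387, amphipods 0.254, tube worms 0.143, algal tufts 0.07. Add prey in this order while the next type's profitability exceeds the intake rate on those already taken.
Rate on top 1: 0.1565. barnacles: 0.387 > 0.1565 → include.
Rate on top 2: 0.2197. amphipods: 0.254 > 0.2197 → include.
Rate on top 3: 0.2423. tube worms: 0.143 < 0.2423 → exclude; stop.
Optimal diet: detritus clumps, barnacles, amphipods — 3 of 5 types.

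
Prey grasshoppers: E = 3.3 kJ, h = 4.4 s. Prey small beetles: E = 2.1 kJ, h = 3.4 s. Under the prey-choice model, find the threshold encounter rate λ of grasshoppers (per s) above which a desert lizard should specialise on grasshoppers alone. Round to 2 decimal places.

The zero-one rule: include small beetles iff E₂/h₂ > λE₁/(1+λh₁). Equality gives the switch point.
λE₁h₂ = E₂ + λE₂h₁ ⇒ λ = E₂/(E₁h₂ − E₂h₁) = 2.1/(11.22 − 9.24) = 1.061 per s.

1.06 per s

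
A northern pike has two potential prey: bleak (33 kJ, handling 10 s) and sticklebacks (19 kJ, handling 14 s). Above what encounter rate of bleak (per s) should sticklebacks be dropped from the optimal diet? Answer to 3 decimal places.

At the threshold, the rate on bleak alone equals the profitability of sticklebacks: λ·33/(1 + λ·10) = 19/14 = 1.357.
Rearranging, λ(33 − 1.357×10) = 1.357, so λ = 1.357/19.43 = 0.06985 per s.

0.070 per s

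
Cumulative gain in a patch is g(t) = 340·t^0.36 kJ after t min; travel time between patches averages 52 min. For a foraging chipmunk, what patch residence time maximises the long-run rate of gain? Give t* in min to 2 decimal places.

By the marginal value theorem, leave when the instantaneous gain rate g'(t) equals the habitat-wide average g(t)/(T + t).
g'(t) = 0.36·340·t^-0.64. Setting 0.36·340·t^-0.64 = 340·t^0.36/(52+t) gives 0.36(52+t) = t, so 0.64·t = 0.36×52.
t* = 0.36×52/0.64 = 29.25 min.

29.25 min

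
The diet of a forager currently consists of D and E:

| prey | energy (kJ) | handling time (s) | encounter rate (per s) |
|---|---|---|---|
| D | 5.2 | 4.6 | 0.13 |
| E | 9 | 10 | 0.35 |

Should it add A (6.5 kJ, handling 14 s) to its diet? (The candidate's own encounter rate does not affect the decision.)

No

On D and E alone, R = ΣλE/(1+Σλh) = 3.826/5.098 = 0.7505 kJ/s.
Profitability of A: 6.5/14 = 0.4643 kJ/s.
0.4643 < 0.7505, so adding A would lower the average — exclude it.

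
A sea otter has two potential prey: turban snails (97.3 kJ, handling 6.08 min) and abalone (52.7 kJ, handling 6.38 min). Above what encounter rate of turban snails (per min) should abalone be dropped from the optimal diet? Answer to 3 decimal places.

The zero-one rule: include abalone iff E₂/h₂ > λE₁/(1+λh₁). Equality gives the switch point.
λE₁h₂ = E₂ + λE₂h₁ ⇒ λ = E₂/(E₁h₂ − E₂h₁) = 52.7/(620.8 − 320.4) = 0.1755 per min.

0.175 per min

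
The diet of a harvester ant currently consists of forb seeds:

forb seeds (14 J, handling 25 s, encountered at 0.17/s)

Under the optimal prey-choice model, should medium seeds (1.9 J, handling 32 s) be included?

No

On forb seeds alone, R = ΣλE/(1+Σλh) = 2.38/5.25 = 0.4533 J/s.
medium seeds: E/h = 1.9/32 = 0.05937 J/s.
0.05937 < 0.4533, so adding medium seeds would lower the average — exclude it.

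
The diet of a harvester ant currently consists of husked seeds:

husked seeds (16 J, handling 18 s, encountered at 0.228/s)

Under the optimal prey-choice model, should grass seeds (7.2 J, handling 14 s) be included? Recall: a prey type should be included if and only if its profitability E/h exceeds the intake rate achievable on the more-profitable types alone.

Current rate: (0.228×16)/(1 + 0.228×18) = 0.7147 J/s.
grass seeds: E/h = 7.2/14 = 0.5143 J/s.
Since 0.5143 < R, time spent handling grass seeds is better spent searching.

No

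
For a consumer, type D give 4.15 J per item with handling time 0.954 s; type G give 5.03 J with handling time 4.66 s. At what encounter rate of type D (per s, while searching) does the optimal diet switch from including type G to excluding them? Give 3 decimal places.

Drop type G once their profitability E₂/h₂ falls below the rate achievable on type D alone: E₂/h₂ = λE₁/(1 + λh₁).
Solve for λ: λE₁h₂ = E₂(1 + λh₁) → λ(E₁h₂ − E₂h₁) = E₂ → λ = E₂/(E₁h₂ − E₂h₁).
λ = 5.03/(4.15×4.66 − 5.03×0.954) = 5.03/14.54 = 0.3459 per s.

0.346 per s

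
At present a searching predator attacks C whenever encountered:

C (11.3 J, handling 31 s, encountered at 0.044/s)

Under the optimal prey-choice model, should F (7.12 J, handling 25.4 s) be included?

On C alone, R = ΣλE/(1+Σλh) = 0.4972/2.364 = 0.2103 J/s.
F: E/h = 7.12/25.4 = 0.2803 J/s.
Since 0.2803 > R, including F increases the long-run rate.

Yes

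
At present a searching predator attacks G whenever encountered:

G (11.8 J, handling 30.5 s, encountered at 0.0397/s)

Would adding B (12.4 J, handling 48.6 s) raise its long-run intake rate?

Intake rate on the current diet: R = (0.0397×11.8) / (1 + 0.0397×30.5) = 0.4685/2.211 = 0.2119 J/s.
B: E/h = 12.4/48.6 = 0.2551 J/s.
Since 0.2551 > R, including B increases the long-run rate.

Yes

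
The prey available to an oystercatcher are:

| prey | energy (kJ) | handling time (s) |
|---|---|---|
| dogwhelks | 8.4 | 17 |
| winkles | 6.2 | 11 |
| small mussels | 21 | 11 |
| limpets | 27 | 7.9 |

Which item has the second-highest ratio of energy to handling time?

In descending order of E/h:
limpets: 27/7.9 = 3.42 kJ/s
small mussels: 21/11 = 1.91 kJ/s
winkles: 6.2/11 = 0.564 kJ/s
dogwhelks: 8.4/17 = 0.494 kJ/s

small mussels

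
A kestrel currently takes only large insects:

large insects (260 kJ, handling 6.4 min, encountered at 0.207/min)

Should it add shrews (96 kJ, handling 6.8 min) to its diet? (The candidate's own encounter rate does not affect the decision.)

No

Current rate: (0.207×260)/(1 + 0.207×6.4) = 23.15 kJ/min.
Profitability of shrews: 96/6.8 = 14.12 kJ/min.
Since 14.12 < R, time spent handling shrews is better spent searching.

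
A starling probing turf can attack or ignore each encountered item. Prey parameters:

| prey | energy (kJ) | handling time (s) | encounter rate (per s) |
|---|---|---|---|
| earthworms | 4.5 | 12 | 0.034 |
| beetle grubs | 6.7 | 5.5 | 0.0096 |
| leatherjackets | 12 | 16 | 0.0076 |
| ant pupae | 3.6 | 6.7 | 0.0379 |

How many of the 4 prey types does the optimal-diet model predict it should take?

Profitabilities (E/h, kJ/s): beetle grubs 1.22, leatherjackets 0.75, ant pupae 0.537, earthworms 0.375. Add prey in this order while the next type's profitability exceeds the intake rate on those already taken.
Rate on top 1: 0.06109. leatherjackets: 0.75 > 0.06109 → include.
Rate on top 2: 0.1324. ant pupae: 0.537 > 0.1324 → include.
Rate on top 3: 0.2044. earthworms: 0.375 > 0.2044 → include.
Optimal diet: beetle grubs, leatherjackets, ant pupae, earthworms — 4 of 4 types.

4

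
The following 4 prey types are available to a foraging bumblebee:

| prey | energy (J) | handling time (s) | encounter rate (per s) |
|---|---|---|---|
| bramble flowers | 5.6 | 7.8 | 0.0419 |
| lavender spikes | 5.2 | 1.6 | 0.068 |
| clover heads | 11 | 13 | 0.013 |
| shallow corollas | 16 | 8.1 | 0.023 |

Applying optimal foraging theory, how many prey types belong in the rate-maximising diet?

4

Rank by E/h (J/s): lavender spikes 3.25, shallow corollas 1.98, clover heads 0.846, bramble flowers 0.718. Include each in turn until the next type's E/h falls below the running intake rate.
Rate on top 1: 0.3189. shallow corollas: 1.98 > 0.3189 → include.
Rate on top 2: 0.5572. clover heads: 0.846 > 0.5572 → include.
Rate on top 3: 0.5905. bramble flowers: 0.718 > 0.5905 → include.
Optimal diet: lavender spikes, shallow corollas, clover heads, bramble flowers — 4 of 4 types.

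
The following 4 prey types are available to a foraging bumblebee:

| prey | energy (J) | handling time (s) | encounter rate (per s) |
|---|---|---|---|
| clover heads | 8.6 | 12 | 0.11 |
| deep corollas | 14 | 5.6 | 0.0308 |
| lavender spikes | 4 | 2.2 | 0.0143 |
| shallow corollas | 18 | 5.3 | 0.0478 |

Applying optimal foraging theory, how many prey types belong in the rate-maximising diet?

Rank by E/h (J/s): shallow corollas 3.4, deep corollas 2.5, lavender spikes 1.82, clover heads 0.717. Include each in turn until the next type's E/h falls below the running intake rate.
Rate on top 1: 0.6865. deep corollas: 2.5 > 0.6865 → include.
Rate on top 2: 0.9059. lavender spikes: 1.82 > 0.9059 → include.
Rate on top 3: 0.9256. clover heads: 0.717 < 0.9256 → exclude; stop.
Optimal diet: shallow corollas, deep corollas, lavender spikes — 3 of 4 types.

3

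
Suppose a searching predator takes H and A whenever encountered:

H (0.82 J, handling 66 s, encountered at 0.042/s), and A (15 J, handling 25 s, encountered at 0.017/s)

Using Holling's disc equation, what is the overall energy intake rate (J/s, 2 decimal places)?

0.07 J/s

R = Σλ_iE_i / (1 + Σλ_ih_i)
Numerator: 0.042×0.82 + 0.017×15 = 0.2894
Denominator: 1 + 0.042×66 + 0.017×25 = 4.197
R = 0.2894/4.197 = 0.06896 J/s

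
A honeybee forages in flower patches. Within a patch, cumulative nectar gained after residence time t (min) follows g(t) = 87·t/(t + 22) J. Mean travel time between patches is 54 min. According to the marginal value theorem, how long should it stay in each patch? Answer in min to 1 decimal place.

Maximise g(t)/(T+t): set derivative to zero → g'(t)(T+t) = g(t).
g'(t) = 87·22/(t + 22)². Setting 87·22/(t+22)² = 87t/[(t+22)(54+t)] gives 22(54+t) = t(t+22), so t² = 22×54 = 1188.
t* = √1188 = 34.47 min.

34.5 min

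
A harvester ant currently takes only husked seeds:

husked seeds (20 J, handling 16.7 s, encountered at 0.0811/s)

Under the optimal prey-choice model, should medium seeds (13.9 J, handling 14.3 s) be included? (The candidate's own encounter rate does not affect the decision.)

On husked seeds alone, R = ΣλE/(1+Σλh) = 1.622/2.354 = 0.6889 J/s.
Profitability of medium seeds: 13.9/14.3 = 0.972 J/s.
Since 0.972 > R, including medium seeds increases the long-run rate.

Yes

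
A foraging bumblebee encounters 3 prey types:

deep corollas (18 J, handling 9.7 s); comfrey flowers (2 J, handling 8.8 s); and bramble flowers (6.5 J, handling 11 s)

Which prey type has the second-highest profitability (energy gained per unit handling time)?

bramble flowers

In descending order of E/h:
deep corollas: 18/9.7 = 1.86 J/s
bramble flowers: 6.5/11 = 0.591 J/s
comfrey flowers: 2/8.8 = 0.227 J/s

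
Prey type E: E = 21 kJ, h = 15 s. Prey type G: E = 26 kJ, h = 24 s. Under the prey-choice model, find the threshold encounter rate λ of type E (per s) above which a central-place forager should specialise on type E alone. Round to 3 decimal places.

The zero-one rule: include type G iff E₂/h₂ > λE₁/(1+λh₁). Equality gives the switch point.
λE₁h₂ = E₂ + λE₂h₁ ⇒ λ = E₂/(E₁h₂ − E₂h₁) = 26/(504 − 390) = 0.2281 per s.

0.228 per s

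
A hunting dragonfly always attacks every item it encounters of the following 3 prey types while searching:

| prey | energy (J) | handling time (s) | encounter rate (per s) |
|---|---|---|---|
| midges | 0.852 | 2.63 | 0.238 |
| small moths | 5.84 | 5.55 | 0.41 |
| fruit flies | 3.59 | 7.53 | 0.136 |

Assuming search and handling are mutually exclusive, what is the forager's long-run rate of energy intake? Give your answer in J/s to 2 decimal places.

0.63 J/s

R = Σλ_iE_i / (1 + Σλ_ih_i)
Numerator: 0.238×0.852 + 0.41×5.84 + 0.136×3.59 = 3.085
Denominator: 1 + 0.238×2.63 + 0.41×5.55 + 0.136×7.53 = 4.926
R = 3.085/4.926 = 0.6264 J/s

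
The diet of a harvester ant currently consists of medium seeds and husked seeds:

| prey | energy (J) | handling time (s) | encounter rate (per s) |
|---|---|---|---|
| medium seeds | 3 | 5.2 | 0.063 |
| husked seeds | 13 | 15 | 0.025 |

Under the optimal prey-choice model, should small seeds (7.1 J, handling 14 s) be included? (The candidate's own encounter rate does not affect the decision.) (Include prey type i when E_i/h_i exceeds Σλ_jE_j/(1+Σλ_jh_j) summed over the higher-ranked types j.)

Intake rate on the current diet: R = (0.063×3 + 0.025×13) / (1 + 0.063×5.2 + 0.025×15) = 0.514/1.703 = 0.3019 J/s.
Profitability of small seeds: 7.1/14 = 0.5071 J/s.
Since 0.5071 > R, including small seeds increases the long-run rate.

Yes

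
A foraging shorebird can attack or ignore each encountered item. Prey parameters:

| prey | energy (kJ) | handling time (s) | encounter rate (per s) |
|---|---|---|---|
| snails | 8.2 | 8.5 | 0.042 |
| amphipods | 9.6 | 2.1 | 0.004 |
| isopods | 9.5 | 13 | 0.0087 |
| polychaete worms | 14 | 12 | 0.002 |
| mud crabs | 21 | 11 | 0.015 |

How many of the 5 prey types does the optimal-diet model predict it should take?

Rank by E/h (kJ/s): amphipods 4.57, mud crabs 1.91, polychaete worms 1.17, snails 0.965, isopods 0.731. Include each in turn until the next type's E/h falls below the running intake rate.
Rate on top 1: 0.03808. mud crabs: 1.91 > 0.03808 → include.
Rate on top 2: 0.3012. polychaete worms: 1.17 > 0.3012 → include.
Rate on top 3: 0.3185. snails: 0.965 > 0.3185 → include.
Rate on top 4: 0.4669. isopods: 0.731 > 0.4669 → include.
Optimal diet: amphipods, mud crabs, polychaete worms, snails, isopods — 5 of 5 types.

5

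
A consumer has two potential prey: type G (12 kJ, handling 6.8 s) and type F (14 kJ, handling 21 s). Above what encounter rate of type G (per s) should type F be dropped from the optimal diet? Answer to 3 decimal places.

At the threshold, the rate on type G alone equals the profitability of type F: λ·12/(1 + λ·6.8) = 14/21 = 0.6667.
Rearranging, λ(12 − 0.6667×6.8) = 0.6667, so λ = 0.6667/7.467 = 0.08929 per s.

0.089 per s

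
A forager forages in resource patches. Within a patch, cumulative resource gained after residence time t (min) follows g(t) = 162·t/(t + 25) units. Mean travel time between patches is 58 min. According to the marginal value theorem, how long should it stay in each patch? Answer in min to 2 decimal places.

38.08 min

By the marginal value theorem, leave when the instantaneous gain rate g'(t) equals the habitat-wide average g(t)/(T + t).
g'(t) = 162·25/(t + 25)². Setting 162·25/(t+25)² = 162t/[(t+25)(58+t)] gives 25(58+t) = t(t+25), so t² = 25×58 = 1450.
t* = √1450 = 38.08 min.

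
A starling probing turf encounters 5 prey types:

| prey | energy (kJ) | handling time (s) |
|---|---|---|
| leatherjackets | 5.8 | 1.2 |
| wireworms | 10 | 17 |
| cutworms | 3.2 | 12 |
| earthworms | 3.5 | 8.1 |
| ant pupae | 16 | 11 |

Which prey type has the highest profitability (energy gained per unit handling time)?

leatherjackets

In descending order of E/h:
leatherjackets: 5.8/1.2 = 4.83 kJ/s
ant pupae: 16/11 = 1.45 kJ/s
wireworms: 10/17 = 0.588 kJ/s
earthworms: 3.5/8.1 = 0.432 kJ/s
cutworms: 3.2/12 = 0.267 kJ/s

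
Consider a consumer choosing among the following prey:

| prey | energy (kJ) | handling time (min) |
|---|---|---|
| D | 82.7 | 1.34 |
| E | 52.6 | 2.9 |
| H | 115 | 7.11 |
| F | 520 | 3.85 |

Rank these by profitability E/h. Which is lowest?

In descending order of E/h:
F: 520/3.85 = 135 kJ/min
D: 82.7/1.34 = 61.7 kJ/min
E: 52.6/2.9 = 18.1 kJ/min
H: 115/7.11 = 16.2 kJ/min

H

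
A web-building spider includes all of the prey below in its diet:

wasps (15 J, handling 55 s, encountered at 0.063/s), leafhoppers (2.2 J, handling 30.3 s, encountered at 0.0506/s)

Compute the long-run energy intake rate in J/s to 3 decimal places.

0.176 J/s

R = Σλ_iE_i / (1 + Σλ_ih_i)
Numerator: 0.063×15 + 0.0506×2.2 = 1.056
Denominator: 1 + 0.063×55 + 0.0506×30.3 = 5.998
R = 1.056/5.998 = 0.1761 J/s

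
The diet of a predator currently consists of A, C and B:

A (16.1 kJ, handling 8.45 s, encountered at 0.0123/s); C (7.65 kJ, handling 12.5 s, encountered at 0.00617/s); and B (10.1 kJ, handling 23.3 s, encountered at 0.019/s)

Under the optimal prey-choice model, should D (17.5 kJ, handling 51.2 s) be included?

Yes

On A, C and B alone, R = ΣλE/(1+Σλh) = 0.4371/1.624 = 0.2692 kJ/s.
D: E/h = 17.5/51.2 = 0.3418 kJ/s.
0.3418 > 0.2692, so adding D raises the average — include it.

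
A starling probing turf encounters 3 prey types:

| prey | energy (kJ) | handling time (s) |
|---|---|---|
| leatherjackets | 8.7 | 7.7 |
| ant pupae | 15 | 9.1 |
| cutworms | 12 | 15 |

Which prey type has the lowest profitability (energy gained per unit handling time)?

cutworms

In descending order of E/h:
ant pupae: 15/9.1 = 1.65 kJ/s
leatherjackets: 8.7/7.7 = 1.13 kJ/s
cutworms: 12/15 = 0.8 kJ/s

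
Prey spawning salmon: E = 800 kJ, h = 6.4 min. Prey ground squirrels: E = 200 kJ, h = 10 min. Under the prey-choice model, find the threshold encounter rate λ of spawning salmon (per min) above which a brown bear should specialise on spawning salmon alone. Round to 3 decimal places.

0.030 per min

Drop ground squirrels once their profitability E₂/h₂ falls below the rate achievable on spawning salmon alone: E₂/h₂ = λE₁/(1 + λh₁).
Solve for λ: λE₁h₂ = E₂(1 + λh₁) → λ(E₁h₂ − E₂h₁) = E₂ → λ = E₂/(E₁h₂ − E₂h₁).
λ = 200/(800×10 − 200×6.4) = 200/6720 = 0.02976 per min.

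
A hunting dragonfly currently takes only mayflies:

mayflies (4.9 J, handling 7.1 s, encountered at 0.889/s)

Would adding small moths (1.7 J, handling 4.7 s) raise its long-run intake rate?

On mayflies alone, R = ΣλE/(1+Σλh) = 4.356/7.312 = 0.5958 J/s.
small moths: E/h = 1.7/4.7 = 0.3617 J/s.
Since 0.3617 < R, time spent handling small moths is better spent searching.

No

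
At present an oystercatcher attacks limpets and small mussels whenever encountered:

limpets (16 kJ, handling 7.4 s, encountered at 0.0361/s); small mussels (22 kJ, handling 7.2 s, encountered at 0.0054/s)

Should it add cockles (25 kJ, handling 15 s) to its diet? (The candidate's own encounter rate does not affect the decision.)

On limpets and small mussels alone, R = ΣλE/(1+Σλh) = 0.6964/1.306 = 0.5332 kJ/s.
cockles: E/h = 25/15 = 1.667 kJ/s.
1.667 > 0.5332, so adding cockles raises the average — include it.

Yes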